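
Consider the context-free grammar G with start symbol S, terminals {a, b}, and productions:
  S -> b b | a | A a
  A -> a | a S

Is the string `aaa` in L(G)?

yes

S ⇒ Aa ⇒ aSa ⇒ aaa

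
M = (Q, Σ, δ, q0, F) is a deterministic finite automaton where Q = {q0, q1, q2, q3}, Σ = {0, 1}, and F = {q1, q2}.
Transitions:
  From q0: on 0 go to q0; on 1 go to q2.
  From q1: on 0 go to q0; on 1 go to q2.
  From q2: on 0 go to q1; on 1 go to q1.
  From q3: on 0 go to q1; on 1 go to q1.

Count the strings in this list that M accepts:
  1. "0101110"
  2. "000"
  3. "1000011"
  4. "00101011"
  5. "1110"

"0101110": accepted
"000": rejected
"1000011": accepted
"00101011": accepted
"1110": accepted

4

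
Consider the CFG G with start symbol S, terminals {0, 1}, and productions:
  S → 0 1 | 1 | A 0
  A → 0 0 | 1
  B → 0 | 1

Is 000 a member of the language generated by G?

S ⇒ A0 ⇒ 000

yes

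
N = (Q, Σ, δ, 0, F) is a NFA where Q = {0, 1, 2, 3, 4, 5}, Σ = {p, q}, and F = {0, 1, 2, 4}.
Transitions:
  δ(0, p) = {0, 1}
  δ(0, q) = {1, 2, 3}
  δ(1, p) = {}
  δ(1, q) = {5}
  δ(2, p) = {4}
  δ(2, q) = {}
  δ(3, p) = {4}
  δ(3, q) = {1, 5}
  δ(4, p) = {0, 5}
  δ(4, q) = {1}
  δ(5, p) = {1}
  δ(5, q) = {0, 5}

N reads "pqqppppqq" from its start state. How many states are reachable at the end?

Start: {0}
read p: {0, 1}
read q: {1, 2, 3, 5}
read q: {0, 1, 5}
read p: {0, 1}
read p: {0, 1}
read p: {0, 1}
read p: {0, 1}
read q: {1, 2, 3, 5}
read q: {0, 1, 5}
Final reachable set {0, 1, 5} has 3 states.

3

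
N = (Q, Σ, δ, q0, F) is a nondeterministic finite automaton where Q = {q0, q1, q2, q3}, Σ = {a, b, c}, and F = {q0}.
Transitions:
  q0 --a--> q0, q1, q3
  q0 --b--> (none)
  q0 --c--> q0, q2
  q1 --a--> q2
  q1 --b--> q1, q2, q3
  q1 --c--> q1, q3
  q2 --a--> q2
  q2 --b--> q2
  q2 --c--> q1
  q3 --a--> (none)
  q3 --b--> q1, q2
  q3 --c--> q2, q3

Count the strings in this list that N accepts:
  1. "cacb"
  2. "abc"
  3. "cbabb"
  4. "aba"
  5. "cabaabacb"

0

"cacb": rejected
"abc": rejected
"cbabb": rejected
"aba": rejected
"cabaabacb": rejected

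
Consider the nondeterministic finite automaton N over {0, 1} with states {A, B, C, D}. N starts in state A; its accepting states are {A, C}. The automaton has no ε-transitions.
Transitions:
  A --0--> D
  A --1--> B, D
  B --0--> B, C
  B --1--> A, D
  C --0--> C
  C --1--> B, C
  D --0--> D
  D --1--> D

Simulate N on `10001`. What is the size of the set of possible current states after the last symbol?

Start: {A}
read 1: {B, D}
read 0: {B, C, D}
read 0: {B, C, D}
read 0: {B, C, D}
read 1: {A, B, C, D}
Final reachable set {A, B, C, D} has 4 states.

4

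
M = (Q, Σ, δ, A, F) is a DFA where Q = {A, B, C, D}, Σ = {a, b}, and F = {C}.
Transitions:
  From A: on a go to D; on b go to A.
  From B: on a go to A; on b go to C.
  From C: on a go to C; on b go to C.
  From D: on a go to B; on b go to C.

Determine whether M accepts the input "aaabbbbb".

rejected

A --a--> D
D --a--> B
B --a--> A
A --b--> A
A --b--> A
A --b--> A
A --b--> A
A --b--> A
End in state A, which is not an accepting state.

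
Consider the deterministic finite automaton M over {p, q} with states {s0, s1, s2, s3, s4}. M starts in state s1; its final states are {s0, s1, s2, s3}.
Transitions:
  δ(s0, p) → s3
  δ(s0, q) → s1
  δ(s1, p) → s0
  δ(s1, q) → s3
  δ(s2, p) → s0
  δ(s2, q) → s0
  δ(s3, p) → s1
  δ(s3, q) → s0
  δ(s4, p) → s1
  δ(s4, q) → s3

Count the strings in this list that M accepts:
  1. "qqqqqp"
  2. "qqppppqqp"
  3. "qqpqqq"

"qqqqqp": accepted
"qqppppqqp": accepted
"qqpqqq": accepted

3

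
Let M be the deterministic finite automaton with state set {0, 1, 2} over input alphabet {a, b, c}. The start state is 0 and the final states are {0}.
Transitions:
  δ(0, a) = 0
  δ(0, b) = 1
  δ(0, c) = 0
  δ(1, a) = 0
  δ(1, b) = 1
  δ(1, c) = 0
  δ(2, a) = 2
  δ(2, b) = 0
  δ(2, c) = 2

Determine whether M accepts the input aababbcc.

0 --a--> 0
0 --a--> 0
0 --b--> 1
1 --a--> 0
0 --b--> 1
1 --b--> 1
1 --c--> 0
0 --c--> 0
End in state 0, which is an accepting state.

accepted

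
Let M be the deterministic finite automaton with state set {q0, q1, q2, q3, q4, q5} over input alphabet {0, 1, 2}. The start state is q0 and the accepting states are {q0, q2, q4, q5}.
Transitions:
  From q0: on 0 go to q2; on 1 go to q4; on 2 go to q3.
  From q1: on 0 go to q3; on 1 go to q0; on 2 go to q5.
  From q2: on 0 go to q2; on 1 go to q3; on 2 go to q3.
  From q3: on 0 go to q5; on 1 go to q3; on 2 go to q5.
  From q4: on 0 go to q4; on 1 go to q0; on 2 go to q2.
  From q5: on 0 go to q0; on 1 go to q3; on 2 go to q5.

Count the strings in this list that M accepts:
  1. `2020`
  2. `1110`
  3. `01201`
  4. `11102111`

`2020`: accepted
`1110`: accepted
`01201`: accepted
`11102111`: rejected

3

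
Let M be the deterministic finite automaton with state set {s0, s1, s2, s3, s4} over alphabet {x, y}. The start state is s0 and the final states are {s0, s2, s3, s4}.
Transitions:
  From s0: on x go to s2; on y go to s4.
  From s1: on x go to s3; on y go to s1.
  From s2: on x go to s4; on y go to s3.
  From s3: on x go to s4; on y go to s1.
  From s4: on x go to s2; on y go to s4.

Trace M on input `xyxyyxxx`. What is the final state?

s2

s0 --x--> s2
s2 --y--> s3
s3 --x--> s4
s4 --y--> s4
s4 --y--> s4
s4 --x--> s2
s2 --x--> s4
s4 --x--> s2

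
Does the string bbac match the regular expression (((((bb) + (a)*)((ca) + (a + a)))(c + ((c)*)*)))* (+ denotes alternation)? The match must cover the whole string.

Split into 1 piece bbac; each matches ((((bb)+(a)*)((ca)+(a+a)))(c+((c)*)*)).

yes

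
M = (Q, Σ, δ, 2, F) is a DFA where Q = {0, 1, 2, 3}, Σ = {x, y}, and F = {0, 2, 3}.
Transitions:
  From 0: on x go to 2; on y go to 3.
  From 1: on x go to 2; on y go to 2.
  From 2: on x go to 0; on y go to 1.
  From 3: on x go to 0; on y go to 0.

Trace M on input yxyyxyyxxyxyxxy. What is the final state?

2 --y--> 1
1 --x--> 2
2 --y--> 1
1 --y--> 2
2 --x--> 0
0 --y--> 3
3 --y--> 0
0 --x--> 2
2 --x--> 0
0 --y--> 3
3 --x--> 0
0 --y--> 3
3 --x--> 0
0 --x--> 2
2 --y--> 1

1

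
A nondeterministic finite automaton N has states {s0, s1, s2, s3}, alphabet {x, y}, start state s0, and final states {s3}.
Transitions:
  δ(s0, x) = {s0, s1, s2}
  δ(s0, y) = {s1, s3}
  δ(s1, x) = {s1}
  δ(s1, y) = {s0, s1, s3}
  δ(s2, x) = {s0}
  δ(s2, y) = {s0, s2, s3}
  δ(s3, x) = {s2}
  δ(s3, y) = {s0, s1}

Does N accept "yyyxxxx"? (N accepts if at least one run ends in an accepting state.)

rejected

Start: {s0}
read y: {s1, s3}
read y: {s0, s1, s3}
read y: {s0, s1, s3}
read x: {s0, s1, s2}
read x: {s0, s1, s2}
read x: {s0, s1, s2}
read x: {s0, s1, s2}
Reachable ∩ accepting = {} — empty.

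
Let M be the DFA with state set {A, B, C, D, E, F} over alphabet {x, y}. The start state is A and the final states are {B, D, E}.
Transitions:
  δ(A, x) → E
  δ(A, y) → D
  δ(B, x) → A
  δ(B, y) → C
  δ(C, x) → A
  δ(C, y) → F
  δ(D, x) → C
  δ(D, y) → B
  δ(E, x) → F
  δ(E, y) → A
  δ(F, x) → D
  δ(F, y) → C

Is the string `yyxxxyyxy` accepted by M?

A --y--> D
D --y--> B
B --x--> A
A --x--> E
E --x--> F
F --y--> C
C --y--> F
F --x--> D
D --y--> B
End in state B, which is an accepting state.

accepted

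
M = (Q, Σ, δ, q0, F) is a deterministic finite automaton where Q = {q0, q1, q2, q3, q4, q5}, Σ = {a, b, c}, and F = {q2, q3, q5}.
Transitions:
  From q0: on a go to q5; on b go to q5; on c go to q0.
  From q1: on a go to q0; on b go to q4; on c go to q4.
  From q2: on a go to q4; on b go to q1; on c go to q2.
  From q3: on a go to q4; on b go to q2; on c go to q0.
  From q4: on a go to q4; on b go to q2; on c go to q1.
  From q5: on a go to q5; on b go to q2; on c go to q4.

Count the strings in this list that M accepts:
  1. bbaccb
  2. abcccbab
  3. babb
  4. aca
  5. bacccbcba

bbaccb: accepted
abcccbab: accepted
babb: rejected
aca: rejected
bacccbcba: rejected

2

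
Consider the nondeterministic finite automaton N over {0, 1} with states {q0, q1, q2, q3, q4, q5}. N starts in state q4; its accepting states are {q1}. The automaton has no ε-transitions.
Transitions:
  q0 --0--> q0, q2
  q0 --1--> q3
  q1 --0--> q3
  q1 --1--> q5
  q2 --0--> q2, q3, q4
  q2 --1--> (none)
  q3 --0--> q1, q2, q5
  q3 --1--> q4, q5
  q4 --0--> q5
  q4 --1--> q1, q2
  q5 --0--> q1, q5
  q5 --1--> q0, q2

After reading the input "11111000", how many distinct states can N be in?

4

Start: {q4}
read 1: {q1, q2}
read 1: {q5}
read 1: {q0, q2}
read 1: {q3}
read 1: {q4, q5}
read 0: {q1, q5}
read 0: {q1, q3, q5}
read 0: {q1, q2, q3, q5}
Final reachable set {q1, q2, q3, q5} has 4 states.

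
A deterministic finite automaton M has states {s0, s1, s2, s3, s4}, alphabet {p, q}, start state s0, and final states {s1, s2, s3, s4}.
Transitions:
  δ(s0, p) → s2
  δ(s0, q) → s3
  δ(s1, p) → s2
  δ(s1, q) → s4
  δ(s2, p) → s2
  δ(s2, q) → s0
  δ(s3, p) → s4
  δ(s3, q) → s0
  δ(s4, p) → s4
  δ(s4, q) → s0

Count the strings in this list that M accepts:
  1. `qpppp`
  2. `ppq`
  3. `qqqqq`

`qpppp`: accepted
`ppq`: rejected
`qqqqq`: accepted

2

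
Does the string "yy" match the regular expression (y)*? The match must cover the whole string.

yes

Split into 2 pieces y · y; each matches y.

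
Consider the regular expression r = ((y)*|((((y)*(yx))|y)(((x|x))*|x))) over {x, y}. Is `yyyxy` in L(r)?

Neither (y)* nor ((((y)*(yx))|y)(((x|x))*|x)) matches yyyxy.

no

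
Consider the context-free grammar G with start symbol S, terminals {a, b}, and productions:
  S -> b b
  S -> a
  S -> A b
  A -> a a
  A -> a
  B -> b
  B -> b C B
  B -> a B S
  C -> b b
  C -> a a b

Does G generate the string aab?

S ⇒ Ab ⇒ aab

yes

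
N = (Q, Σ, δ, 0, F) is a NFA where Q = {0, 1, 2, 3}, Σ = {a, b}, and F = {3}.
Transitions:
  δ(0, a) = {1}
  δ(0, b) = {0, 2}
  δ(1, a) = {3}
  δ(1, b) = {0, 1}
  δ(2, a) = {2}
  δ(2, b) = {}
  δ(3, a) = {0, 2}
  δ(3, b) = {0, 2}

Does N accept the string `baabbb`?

Start: {0}
read b: {0, 2}
read a: {1, 2}
read a: {2, 3}
read b: {0, 2}
read b: {0, 2}
read b: {0, 2}
Reachable ∩ accepting = {} — empty.

rejected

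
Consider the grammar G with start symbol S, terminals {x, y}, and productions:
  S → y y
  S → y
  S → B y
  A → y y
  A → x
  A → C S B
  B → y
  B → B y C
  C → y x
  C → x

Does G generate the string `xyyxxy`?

no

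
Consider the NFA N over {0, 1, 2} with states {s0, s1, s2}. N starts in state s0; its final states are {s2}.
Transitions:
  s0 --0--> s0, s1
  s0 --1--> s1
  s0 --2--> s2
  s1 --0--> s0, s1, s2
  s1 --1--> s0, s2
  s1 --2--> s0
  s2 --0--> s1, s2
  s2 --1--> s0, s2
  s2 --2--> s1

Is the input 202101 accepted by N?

accepted

Start: {s0}
read 2: {s2}
read 0: {s1, s2}
read 2: {s0, s1}
read 1: {s0, s1, s2}
read 0: {s0, s1, s2}
read 1: {s0, s1, s2}
Reachable ∩ accepting = {s2} — nonempty.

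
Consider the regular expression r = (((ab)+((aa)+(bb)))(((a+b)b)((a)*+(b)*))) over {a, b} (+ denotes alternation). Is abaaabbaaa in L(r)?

no

No split of abaaabbaaa into u·v has ((ab)+((aa)+(bb))) matching u and (((a+b)b)((a)*+(b)*)) matching v.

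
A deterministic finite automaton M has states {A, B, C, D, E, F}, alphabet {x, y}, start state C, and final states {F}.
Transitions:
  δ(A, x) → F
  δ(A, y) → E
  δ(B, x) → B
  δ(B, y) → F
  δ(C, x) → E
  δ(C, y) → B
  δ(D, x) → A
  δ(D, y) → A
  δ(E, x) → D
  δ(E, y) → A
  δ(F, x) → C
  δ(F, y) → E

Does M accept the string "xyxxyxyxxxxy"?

C --x--> E
E --y--> A
A --x--> F
F --x--> C
C --y--> B
B --x--> B
B --y--> F
F --x--> C
C --x--> E
E --x--> D
D --x--> A
A --y--> E
End in state E, which is not an accepting state.

rejected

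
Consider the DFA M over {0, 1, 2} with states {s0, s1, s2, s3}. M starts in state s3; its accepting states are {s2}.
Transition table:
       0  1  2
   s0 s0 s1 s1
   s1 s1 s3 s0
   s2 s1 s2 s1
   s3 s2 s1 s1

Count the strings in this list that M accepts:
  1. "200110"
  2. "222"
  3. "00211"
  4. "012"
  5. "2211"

"200110": rejected
"222": rejected
"00211": rejected
"012": rejected
"2211": rejected

0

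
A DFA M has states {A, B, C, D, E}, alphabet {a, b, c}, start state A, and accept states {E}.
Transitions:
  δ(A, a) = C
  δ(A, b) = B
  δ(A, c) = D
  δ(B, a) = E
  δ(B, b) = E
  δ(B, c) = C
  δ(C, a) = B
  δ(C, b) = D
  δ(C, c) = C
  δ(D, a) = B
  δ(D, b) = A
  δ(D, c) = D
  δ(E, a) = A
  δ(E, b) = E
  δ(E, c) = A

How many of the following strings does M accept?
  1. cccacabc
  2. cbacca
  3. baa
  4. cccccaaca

cccacabc: rejected
cbacca: rejected
baa: rejected
cccccaaca: rejected

0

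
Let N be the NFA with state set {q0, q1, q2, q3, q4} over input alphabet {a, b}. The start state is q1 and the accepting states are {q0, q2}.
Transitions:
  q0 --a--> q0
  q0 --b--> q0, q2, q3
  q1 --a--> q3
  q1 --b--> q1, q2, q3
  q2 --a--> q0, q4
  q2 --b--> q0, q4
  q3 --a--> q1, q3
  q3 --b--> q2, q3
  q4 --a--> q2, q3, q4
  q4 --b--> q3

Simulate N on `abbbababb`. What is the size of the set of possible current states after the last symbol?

5

Start: {q1}
read a: {q3}
read b: {q2, q3}
read b: {q0, q2, q3, q4}
read b: {q0, q2, q3, q4}
read a: {q0, q1, q2, q3, q4}
read b: {q0, q1, q2, q3, q4}
read a: {q0, q1, q2, q3, q4}
read b: {q0, q1, q2, q3, q4}
read b: {q0, q1, q2, q3, q4}
Final reachable set {q0, q1, q2, q3, q4} has 5 states.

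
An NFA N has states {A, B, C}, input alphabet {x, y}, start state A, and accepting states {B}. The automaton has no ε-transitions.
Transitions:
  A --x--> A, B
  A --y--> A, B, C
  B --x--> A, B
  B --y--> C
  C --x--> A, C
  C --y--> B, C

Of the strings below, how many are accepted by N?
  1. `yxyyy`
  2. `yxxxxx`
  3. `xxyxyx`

`yxyyy`: accepted
`yxxxxx`: accepted
`xxyxyx`: accepted

3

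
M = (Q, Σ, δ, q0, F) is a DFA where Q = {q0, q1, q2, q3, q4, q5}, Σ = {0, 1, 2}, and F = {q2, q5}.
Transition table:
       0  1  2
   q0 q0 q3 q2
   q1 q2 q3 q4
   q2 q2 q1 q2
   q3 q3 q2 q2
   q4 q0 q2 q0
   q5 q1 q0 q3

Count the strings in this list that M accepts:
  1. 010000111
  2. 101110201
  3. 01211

010000111: rejected
101110201: rejected
01211: rejected

0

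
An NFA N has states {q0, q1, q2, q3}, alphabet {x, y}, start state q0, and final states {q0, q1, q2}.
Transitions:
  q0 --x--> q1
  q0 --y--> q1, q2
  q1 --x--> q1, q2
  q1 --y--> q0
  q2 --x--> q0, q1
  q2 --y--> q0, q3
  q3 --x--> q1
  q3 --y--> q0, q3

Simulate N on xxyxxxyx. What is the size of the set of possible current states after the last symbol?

Start: {q0}
read x: {q1}
read x: {q1, q2}
read y: {q0, q3}
read x: {q1}
read x: {q1, q2}
read x: {q0, q1, q2}
read y: {q0, q1, q2, q3}
read x: {q0, q1, q2}
Final reachable set {q0, q1, q2} has 3 states.

3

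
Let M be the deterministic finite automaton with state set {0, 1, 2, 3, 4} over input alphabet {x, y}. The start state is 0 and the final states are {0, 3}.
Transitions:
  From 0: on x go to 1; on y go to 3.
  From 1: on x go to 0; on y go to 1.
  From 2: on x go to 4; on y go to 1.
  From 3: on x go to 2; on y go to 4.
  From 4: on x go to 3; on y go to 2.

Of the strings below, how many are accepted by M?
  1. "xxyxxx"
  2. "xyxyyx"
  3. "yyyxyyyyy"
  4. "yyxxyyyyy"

2

"xxyxxx": accepted
"xyxyyx": accepted
"yyyxyyyyy": rejected
"yyxxyyyyy": rejected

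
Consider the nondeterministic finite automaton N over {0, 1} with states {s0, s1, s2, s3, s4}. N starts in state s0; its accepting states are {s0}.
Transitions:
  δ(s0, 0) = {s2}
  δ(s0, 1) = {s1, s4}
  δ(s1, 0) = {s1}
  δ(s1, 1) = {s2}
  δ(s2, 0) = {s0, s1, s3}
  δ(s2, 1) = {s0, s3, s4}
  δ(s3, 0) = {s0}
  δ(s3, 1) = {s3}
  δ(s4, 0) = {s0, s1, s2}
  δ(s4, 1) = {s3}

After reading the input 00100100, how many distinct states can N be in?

Start: {s0}
read 0: {s2}
read 0: {s0, s1, s3}
read 1: {s1, s2, s3, s4}
read 0: {s0, s1, s2, s3}
read 0: {s0, s1, s2, s3}
read 1: {s0, s1, s2, s3, s4}
read 0: {s0, s1, s2, s3}
read 0: {s0, s1, s2, s3}
Final reachable set {s0, s1, s2, s3} has 4 states.

4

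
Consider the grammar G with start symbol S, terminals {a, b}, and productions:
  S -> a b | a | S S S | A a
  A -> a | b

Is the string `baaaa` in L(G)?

yes

S ⇒ SSS ⇒ AaSS ⇒ baSS ⇒ baaS ⇒ baaAa ⇒ baaaa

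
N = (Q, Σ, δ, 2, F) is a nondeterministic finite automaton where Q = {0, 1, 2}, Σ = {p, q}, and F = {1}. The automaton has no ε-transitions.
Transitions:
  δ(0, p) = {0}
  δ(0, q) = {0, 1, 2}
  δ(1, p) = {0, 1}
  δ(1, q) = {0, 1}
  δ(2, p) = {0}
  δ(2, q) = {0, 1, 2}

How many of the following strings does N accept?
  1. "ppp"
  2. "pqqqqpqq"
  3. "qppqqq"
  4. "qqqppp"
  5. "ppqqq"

"ppp": rejected
"pqqqqpqq": accepted
"qppqqq": accepted
"qqqppp": accepted
"ppqqq": accepted

4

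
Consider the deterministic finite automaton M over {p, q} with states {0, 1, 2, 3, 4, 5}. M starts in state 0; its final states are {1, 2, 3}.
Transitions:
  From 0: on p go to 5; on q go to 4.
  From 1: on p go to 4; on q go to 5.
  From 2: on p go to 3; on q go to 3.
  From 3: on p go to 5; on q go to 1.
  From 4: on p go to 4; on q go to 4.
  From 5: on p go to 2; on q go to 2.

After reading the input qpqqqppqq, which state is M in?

0 --q--> 4
4 --p--> 4
4 --q--> 4
4 --q--> 4
4 --q--> 4
4 --p--> 4
4 --p--> 4
4 --q--> 4
4 --q--> 4

4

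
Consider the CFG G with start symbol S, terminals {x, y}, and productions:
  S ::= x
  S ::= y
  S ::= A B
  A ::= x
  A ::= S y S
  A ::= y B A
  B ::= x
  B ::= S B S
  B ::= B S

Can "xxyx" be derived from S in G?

yes

S ⇒ AB ⇒ xB ⇒ xBS ⇒ xBSS ⇒ xxSS ⇒ xxyS ⇒ xxyx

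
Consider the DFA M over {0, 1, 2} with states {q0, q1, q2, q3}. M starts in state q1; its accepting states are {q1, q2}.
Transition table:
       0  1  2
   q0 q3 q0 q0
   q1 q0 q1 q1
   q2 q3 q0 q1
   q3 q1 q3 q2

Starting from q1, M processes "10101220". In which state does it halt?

q1 --1--> q1
q1 --0--> q0
q0 --1--> q0
q0 --0--> q3
q3 --1--> q3
q3 --2--> q2
q2 --2--> q1
q1 --0--> q0

q0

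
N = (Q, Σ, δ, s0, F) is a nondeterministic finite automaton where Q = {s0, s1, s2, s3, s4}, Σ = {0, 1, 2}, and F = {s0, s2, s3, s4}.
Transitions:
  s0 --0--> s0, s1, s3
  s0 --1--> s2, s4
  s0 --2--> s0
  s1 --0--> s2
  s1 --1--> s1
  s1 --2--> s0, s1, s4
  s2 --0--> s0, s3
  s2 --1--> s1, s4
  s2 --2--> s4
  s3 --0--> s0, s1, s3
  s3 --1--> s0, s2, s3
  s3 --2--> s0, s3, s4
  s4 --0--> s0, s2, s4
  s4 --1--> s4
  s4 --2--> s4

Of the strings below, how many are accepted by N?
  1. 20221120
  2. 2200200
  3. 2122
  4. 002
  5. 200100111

20221120: accepted
2200200: accepted
2122: accepted
002: accepted
200100111: accepted

5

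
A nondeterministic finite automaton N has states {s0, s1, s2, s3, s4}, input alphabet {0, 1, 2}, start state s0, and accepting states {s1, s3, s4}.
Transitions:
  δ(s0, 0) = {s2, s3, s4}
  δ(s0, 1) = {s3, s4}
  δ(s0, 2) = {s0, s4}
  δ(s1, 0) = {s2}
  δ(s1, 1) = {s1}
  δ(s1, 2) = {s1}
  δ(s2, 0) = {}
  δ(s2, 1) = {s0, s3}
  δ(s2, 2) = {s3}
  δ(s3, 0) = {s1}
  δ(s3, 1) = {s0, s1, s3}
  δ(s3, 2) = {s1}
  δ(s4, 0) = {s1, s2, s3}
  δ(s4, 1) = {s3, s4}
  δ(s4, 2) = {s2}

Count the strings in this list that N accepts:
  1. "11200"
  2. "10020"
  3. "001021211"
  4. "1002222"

"11200": accepted
"10020": accepted
"001021211": accepted
"1002222": accepted

4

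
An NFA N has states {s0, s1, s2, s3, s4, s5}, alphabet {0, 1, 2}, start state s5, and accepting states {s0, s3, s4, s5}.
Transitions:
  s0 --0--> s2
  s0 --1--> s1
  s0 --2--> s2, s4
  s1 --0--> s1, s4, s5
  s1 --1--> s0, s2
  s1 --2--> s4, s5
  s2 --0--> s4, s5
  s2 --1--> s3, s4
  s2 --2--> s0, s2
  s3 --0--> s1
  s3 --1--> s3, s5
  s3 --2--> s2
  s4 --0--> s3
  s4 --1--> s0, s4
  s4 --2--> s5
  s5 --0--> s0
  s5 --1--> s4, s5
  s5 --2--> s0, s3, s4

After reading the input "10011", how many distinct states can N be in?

Start: {s5}
read 1: {s4, s5}
read 0: {s0, s3}
read 0: {s1, s2}
read 1: {s0, s2, s3, s4}
read 1: {s0, s1, s3, s4, s5}
Final reachable set {s0, s1, s3, s4, s5} has 5 states.

5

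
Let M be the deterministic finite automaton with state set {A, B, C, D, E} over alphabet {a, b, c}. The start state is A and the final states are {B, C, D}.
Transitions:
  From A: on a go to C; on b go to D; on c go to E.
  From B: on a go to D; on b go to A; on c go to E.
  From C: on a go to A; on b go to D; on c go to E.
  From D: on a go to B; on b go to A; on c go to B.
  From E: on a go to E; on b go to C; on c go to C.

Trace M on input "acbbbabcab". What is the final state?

A

A --a--> C
C --c--> E
E --b--> C
C --b--> D
D --b--> A
A --a--> C
C --b--> D
D --c--> B
B --a--> D
D --b--> A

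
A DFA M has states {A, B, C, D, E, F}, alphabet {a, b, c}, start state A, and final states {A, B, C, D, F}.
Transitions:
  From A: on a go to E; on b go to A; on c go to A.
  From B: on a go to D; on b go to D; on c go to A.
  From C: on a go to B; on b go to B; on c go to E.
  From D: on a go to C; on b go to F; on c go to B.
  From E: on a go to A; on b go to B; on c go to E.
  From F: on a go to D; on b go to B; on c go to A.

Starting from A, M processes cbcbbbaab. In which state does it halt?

A

A --c--> A
A --b--> A
A --c--> A
A --b--> A
A --b--> A
A --b--> A
A --a--> E
E --a--> A
A --b--> A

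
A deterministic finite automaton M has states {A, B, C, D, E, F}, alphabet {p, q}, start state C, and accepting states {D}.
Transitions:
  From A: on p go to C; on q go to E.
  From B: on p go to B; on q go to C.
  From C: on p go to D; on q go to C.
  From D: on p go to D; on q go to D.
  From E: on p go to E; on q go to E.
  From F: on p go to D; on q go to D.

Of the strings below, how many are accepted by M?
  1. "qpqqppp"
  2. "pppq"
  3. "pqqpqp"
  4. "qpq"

4

"qpqqppp": accepted
"pppq": accepted
"pqqpqp": accepted
"qpq": accepted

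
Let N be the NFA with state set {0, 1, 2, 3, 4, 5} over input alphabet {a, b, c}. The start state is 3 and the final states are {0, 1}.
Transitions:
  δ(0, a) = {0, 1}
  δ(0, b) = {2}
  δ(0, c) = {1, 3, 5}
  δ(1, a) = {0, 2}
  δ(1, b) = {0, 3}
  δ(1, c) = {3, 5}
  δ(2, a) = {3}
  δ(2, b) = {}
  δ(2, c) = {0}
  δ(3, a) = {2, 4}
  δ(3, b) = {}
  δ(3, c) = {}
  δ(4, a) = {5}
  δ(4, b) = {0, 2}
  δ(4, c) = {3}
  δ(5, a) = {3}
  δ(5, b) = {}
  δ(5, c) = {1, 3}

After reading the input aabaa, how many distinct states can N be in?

Start: {3}
read a: {2, 4}
read a: {3, 5}
read b: {}
The reachable set is empty and stays empty for the remaining 2 symbols.
Final reachable set {} has 0 states.

0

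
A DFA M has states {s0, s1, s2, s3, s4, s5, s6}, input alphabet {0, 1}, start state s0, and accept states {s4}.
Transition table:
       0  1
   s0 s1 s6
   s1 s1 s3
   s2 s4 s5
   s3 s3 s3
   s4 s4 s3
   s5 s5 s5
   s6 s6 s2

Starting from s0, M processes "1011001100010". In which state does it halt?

s0 --1--> s6
s6 --0--> s6
s6 --1--> s2
s2 --1--> s5
s5 --0--> s5
s5 --0--> s5
s5 --1--> s5
s5 --1--> s5
s5 --0--> s5
s5 --0--> s5
s5 --0--> s5
s5 --1--> s5
s5 --0--> s5

s5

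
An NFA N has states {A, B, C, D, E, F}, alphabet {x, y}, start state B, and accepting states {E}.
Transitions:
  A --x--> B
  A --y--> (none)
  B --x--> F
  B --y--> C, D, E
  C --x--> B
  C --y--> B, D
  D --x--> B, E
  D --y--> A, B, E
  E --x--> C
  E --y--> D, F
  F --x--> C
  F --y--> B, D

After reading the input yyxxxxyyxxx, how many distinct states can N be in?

3

Start: {B}
read y: {C, D, E}
read y: {A, B, D, E, F}
read x: {B, C, E, F}
read x: {B, C, F}
read x: {B, C, F}
read x: {B, C, F}
read y: {B, C, D, E}
read y: {A, B, C, D, E, F}
read x: {B, C, E, F}
read x: {B, C, F}
read x: {B, C, F}
Final reachable set {B, C, F} has 3 states.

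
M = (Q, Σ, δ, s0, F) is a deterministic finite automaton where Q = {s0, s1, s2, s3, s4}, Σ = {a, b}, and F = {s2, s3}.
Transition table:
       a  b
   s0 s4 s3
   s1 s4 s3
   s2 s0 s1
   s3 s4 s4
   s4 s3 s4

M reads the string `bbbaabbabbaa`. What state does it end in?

s0 --b--> s3
s3 --b--> s4
s4 --b--> s4
s4 --a--> s3
s3 --a--> s4
s4 --b--> s4
s4 --b--> s4
s4 --a--> s3
s3 --b--> s4
s4 --b--> s4
s4 --a--> s3
s3 --a--> s4

s4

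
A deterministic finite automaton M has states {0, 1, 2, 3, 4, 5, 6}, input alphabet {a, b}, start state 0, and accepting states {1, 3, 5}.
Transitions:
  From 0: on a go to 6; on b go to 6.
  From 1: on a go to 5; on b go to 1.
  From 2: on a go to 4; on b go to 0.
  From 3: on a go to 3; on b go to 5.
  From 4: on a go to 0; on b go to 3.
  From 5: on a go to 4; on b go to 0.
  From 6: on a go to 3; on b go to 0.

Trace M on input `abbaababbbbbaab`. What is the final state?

0 --a--> 6
6 --b--> 0
0 --b--> 6
6 --a--> 3
3 --a--> 3
3 --b--> 5
5 --a--> 4
4 --b--> 3
3 --b--> 5
5 --b--> 0
0 --b--> 6
6 --b--> 0
0 --a--> 6
6 --a--> 3
3 --b--> 5

5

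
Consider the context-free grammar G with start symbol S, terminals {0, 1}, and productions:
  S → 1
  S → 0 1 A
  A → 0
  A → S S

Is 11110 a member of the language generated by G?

no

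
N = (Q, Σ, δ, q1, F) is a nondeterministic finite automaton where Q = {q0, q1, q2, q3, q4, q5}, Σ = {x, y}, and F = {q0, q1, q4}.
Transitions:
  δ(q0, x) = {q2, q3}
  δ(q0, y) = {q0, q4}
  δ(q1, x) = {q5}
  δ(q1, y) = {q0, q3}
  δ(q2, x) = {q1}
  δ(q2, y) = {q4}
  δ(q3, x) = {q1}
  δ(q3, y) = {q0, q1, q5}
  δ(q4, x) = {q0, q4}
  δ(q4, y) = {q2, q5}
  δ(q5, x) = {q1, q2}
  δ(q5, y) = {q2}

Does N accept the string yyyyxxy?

accepted

Start: {q1}
read y: {q0, q3}
read y: {q0, q1, q4, q5}
read y: {q0, q2, q3, q4, q5}
read y: {q0, q1, q2, q4, q5}
read x: {q0, q1, q2, q3, q4, q5}
read x: {q0, q1, q2, q3, q4, q5}
read y: {q0, q1, q2, q3, q4, q5}
Reachable ∩ accepting = {q0, q1, q4} — nonempty.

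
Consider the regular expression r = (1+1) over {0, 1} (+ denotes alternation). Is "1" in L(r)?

The left alternative 1 matches 1.

yes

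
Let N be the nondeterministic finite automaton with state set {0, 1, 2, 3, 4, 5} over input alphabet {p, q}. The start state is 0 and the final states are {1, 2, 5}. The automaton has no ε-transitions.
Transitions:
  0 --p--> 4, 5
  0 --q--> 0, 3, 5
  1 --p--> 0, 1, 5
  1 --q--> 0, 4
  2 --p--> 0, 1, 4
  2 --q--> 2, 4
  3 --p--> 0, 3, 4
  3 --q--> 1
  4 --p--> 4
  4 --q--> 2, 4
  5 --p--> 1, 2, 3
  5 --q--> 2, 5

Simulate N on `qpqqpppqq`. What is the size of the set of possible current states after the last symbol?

6

Start: {0}
read q: {0, 3, 5}
read p: {0, 1, 2, 3, 4, 5}
read q: {0, 1, 2, 3, 4, 5}
read q: {0, 1, 2, 3, 4, 5}
read p: {0, 1, 2, 3, 4, 5}
read p: {0, 1, 2, 3, 4, 5}
read p: {0, 1, 2, 3, 4, 5}
read q: {0, 1, 2, 3, 4, 5}
read q: {0, 1, 2, 3, 4, 5}
Final reachable set {0, 1, 2, 3, 4, 5} has 6 states.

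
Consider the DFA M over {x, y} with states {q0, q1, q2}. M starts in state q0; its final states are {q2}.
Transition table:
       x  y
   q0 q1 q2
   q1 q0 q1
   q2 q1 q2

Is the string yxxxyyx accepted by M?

rejected

q0 --y--> q2
q2 --x--> q1
q1 --x--> q0
q0 --x--> q1
q1 --y--> q1
q1 --y--> q1
q1 --x--> q0
End in state q0, which is not an accepting state.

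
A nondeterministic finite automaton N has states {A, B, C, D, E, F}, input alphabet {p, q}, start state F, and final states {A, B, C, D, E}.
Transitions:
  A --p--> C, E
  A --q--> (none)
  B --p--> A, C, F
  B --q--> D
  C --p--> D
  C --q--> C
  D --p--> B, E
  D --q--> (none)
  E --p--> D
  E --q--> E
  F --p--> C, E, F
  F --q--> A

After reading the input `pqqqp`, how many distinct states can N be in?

1

Start: {F}
read p: {C, E, F}
read q: {A, C, E}
read q: {C, E}
read q: {C, E}
read p: {D}
Final reachable set {D} has 1 state.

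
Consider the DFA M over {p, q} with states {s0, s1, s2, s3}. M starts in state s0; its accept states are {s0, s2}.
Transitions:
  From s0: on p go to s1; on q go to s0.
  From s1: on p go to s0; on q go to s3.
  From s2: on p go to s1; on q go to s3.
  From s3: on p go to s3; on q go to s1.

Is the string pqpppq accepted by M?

s0 --p--> s1
s1 --q--> s3
s3 --p--> s3
s3 --p--> s3
s3 --p--> s3
s3 --q--> s1
End in state s1, which is not an accepting state.

rejected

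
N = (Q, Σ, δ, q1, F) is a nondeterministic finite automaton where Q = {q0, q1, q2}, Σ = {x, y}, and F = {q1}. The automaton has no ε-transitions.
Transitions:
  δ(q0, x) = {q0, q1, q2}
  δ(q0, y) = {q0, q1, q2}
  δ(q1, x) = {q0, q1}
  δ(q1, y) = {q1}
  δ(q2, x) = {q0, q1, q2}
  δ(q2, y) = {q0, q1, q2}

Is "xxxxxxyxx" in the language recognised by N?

Start: {q1}
read x: {q0, q1}
read x: {q0, q1, q2}
read x: {q0, q1, q2}
read x: {q0, q1, q2}
read x: {q0, q1, q2}
read x: {q0, q1, q2}
read y: {q0, q1, q2}
read x: {q0, q1, q2}
read x: {q0, q1, q2}
Reachable ∩ accepting = {q1} — nonempty.

accepted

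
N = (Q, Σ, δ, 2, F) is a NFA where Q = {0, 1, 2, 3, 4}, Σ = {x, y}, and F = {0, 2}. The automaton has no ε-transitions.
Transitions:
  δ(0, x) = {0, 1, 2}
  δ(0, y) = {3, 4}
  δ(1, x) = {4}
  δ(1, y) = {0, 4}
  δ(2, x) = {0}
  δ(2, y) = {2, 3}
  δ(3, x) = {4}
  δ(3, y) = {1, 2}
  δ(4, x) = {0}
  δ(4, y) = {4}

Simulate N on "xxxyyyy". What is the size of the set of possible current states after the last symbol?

Start: {2}
read x: {0}
read x: {0, 1, 2}
read x: {0, 1, 2, 4}
read y: {0, 2, 3, 4}
read y: {1, 2, 3, 4}
read y: {0, 1, 2, 3, 4}
read y: {0, 1, 2, 3, 4}
Final reachable set {0, 1, 2, 3, 4} has 5 states.

5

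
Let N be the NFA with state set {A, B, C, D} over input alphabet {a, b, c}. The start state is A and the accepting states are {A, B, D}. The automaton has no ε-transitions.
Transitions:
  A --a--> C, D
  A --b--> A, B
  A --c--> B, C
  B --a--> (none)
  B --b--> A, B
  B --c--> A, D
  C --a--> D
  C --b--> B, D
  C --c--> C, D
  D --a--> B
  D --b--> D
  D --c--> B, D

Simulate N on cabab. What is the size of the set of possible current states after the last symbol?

2

Start: {A}
read c: {B, C}
read a: {D}
read b: {D}
read a: {B}
read b: {A, B}
Final reachable set {A, B} has 2 states.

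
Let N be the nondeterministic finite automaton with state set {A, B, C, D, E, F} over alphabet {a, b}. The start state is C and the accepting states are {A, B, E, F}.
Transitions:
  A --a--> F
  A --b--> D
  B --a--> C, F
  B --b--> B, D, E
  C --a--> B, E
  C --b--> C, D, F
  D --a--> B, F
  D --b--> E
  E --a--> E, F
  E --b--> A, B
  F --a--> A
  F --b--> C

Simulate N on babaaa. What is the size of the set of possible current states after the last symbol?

5

Start: {C}
read b: {C, D, F}
read a: {A, B, E, F}
read b: {A, B, C, D, E}
read a: {B, C, E, F}
read a: {A, B, C, E, F}
read a: {A, B, C, E, F}
Final reachable set {A, B, C, E, F} has 5 states.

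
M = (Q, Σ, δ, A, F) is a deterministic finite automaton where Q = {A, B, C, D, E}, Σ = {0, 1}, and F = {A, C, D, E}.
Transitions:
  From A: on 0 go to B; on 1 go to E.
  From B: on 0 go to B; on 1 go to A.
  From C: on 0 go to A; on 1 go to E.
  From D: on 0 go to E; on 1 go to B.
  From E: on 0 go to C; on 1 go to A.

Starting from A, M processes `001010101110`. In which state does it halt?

B

A --0--> B
B --0--> B
B --1--> A
A --0--> B
B --1--> A
A --0--> B
B --1--> A
A --0--> B
B --1--> A
A --1--> E
E --1--> A
A --0--> B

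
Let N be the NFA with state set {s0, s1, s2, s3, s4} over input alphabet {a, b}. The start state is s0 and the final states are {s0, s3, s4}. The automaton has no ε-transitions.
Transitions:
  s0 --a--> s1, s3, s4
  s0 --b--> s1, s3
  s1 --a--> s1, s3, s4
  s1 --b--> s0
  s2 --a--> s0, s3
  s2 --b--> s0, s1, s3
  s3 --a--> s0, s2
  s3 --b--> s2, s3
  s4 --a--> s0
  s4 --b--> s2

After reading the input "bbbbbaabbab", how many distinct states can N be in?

Start: {s0}
read b: {s1, s3}
read b: {s0, s2, s3}
read b: {s0, s1, s2, s3}
read b: {s0, s1, s2, s3}
read b: {s0, s1, s2, s3}
read a: {s0, s1, s2, s3, s4}
read a: {s0, s1, s2, s3, s4}
read b: {s0, s1, s2, s3}
read b: {s0, s1, s2, s3}
read a: {s0, s1, s2, s3, s4}
read b: {s0, s1, s2, s3}
Final reachable set {s0, s1, s2, s3} has 4 states.

4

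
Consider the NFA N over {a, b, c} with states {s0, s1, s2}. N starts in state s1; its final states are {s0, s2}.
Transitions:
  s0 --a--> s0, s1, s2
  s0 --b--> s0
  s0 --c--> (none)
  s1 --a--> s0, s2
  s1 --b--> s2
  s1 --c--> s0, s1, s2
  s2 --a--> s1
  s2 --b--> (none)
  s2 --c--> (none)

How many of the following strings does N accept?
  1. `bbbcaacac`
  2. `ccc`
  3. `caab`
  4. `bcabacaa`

`bbbcaacac`: rejected
`ccc`: accepted
`caab`: accepted
`bcabacaa`: rejected

2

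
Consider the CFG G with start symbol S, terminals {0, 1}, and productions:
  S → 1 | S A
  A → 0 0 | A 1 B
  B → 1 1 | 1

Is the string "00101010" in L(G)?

no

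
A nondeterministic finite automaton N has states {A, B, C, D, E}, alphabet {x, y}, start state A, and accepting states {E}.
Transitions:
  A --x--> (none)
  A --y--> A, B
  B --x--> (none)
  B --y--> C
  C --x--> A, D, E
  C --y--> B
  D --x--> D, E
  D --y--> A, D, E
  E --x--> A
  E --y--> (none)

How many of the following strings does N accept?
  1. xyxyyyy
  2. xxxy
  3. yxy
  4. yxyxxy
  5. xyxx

xyxyyyy: rejected
xxxy: rejected
yxy: rejected
yxyxxy: rejected
xyxx: rejected

0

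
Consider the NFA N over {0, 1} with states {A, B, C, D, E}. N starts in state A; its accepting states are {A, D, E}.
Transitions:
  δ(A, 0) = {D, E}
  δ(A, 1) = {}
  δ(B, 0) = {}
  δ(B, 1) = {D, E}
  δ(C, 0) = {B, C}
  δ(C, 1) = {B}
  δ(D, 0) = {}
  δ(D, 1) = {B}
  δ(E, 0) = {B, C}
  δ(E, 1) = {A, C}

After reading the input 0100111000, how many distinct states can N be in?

2

Start: {A}
read 0: {D, E}
read 1: {A, B, C}
read 0: {B, C, D, E}
read 0: {B, C}
read 1: {B, D, E}
read 1: {A, B, C, D, E}
read 1: {A, B, C, D, E}
read 0: {B, C, D, E}
read 0: {B, C}
read 0: {B, C}
Final reachable set {B, C} has 2 states.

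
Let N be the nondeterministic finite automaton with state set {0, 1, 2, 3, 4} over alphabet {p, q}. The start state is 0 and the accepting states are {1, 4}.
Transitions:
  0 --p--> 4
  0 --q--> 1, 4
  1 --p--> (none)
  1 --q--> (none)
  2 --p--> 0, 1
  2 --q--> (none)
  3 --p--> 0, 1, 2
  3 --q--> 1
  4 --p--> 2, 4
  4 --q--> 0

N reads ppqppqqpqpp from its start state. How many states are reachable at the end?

Start: {0}
read p: {4}
read p: {2, 4}
read q: {0}
read p: {4}
read p: {2, 4}
read q: {0}
read q: {1, 4}
read p: {2, 4}
read q: {0}
read p: {4}
read p: {2, 4}
Final reachable set {2, 4} has 2 states.

2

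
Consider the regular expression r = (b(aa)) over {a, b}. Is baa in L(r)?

yes

Split as b·aa: b matches b and (aa) matches aa.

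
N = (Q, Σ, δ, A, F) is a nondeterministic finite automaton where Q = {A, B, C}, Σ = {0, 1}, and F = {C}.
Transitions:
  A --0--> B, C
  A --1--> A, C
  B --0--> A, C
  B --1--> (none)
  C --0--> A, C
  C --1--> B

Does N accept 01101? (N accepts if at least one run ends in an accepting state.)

Start: {A}
read 0: {B, C}
read 1: {B}
read 1: {}
The reachable set is empty and stays empty for the remaining 2 symbols.
Reachable ∩ accepting = {} — empty.

rejected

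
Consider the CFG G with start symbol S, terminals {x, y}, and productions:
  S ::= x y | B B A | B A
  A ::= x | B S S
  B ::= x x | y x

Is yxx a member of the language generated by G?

yes

S ⇒ BA ⇒ yxA ⇒ yxx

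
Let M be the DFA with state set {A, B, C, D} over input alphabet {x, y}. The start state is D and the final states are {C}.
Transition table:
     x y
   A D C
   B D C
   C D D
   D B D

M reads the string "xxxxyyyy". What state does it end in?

D

D --x--> B
B --x--> D
D --x--> B
B --x--> D
D --y--> D
D --y--> D
D --y--> D
D --y--> D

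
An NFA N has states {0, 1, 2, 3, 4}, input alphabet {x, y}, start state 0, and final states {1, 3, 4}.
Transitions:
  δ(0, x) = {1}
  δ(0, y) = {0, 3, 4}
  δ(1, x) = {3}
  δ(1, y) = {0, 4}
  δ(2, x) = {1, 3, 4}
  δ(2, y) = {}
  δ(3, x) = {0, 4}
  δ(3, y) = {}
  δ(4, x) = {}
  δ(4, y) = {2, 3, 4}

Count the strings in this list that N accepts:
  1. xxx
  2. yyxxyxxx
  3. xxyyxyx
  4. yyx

xxx: accepted
yyxxyxxx: accepted
xxyyxyx: rejected
yyx: accepted

3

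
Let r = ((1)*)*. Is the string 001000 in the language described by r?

001000 cannot be split into zero or more pieces each matching (1)*.

no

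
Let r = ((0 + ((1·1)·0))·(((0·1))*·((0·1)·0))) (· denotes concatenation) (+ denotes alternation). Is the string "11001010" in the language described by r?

yes

Split as 110·01010: (0+((1·1)·0)) matches 110 and (((0·1))*·((0·1)·0)) matches 01010.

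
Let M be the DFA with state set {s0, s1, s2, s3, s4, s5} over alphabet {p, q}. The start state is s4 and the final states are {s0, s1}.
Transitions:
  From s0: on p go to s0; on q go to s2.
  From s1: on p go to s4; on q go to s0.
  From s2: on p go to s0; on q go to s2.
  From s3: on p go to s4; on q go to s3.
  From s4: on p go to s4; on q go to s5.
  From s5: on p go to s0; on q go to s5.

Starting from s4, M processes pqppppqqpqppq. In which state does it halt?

s2

s4 --p--> s4
s4 --q--> s5
s5 --p--> s0
s0 --p--> s0
s0 --p--> s0
s0 --p--> s0
s0 --q--> s2
s2 --q--> s2
s2 --p--> s0
s0 --q--> s2
s2 --p--> s0
s0 --p--> s0
s0 --q--> s2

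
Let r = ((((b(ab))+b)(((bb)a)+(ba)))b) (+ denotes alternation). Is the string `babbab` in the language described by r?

yes

Split as babba·b: (((b(ab))+b)(((bb)a)+(ba))) matches babba and b matches b.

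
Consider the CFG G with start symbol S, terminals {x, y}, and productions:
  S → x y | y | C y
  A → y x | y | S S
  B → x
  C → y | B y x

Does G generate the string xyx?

no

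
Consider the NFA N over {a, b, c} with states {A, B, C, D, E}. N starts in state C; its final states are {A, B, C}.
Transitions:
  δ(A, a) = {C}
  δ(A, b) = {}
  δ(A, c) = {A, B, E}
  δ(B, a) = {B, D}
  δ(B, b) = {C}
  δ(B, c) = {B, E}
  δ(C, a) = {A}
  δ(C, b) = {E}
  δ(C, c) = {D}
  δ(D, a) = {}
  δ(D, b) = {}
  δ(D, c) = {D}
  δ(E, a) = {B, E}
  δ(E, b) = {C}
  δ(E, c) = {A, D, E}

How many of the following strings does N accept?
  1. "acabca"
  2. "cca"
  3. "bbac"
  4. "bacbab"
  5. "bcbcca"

2

"acabca": accepted
"cca": rejected
"bbac": accepted
"bacbab": rejected
"bcbcca": rejected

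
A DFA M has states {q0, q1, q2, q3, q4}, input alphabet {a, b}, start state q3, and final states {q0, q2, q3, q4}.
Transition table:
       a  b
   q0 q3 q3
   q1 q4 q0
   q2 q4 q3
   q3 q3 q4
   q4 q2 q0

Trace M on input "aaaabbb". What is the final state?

q3 --a--> q3
q3 --a--> q3
q3 --a--> q3
q3 --a--> q3
q3 --b--> q4
q4 --b--> q0
q0 --b--> q3

q3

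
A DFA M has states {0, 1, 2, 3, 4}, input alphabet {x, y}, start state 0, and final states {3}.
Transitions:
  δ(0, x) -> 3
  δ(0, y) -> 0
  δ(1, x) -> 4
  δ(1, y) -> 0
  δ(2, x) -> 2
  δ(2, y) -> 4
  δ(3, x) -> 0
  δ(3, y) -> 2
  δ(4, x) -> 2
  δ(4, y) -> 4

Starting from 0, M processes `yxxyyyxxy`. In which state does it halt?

0

0 --y--> 0
0 --x--> 3
3 --x--> 0
0 --y--> 0
0 --y--> 0
0 --y--> 0
0 --x--> 3
3 --x--> 0
0 --y--> 0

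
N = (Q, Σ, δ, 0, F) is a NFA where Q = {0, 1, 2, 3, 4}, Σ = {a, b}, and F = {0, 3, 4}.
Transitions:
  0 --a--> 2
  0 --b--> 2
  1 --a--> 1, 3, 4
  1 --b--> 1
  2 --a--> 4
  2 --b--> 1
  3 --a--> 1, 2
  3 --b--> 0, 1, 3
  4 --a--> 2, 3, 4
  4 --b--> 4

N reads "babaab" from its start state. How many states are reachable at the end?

4

Start: {0}
read b: {2}
read a: {4}
read b: {4}
read a: {2, 3, 4}
read a: {1, 2, 3, 4}
read b: {0, 1, 3, 4}
Final reachable set {0, 1, 3, 4} has 4 states.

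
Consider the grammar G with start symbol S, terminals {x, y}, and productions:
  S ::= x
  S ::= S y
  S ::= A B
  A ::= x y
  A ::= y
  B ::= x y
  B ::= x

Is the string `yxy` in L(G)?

S ⇒ AB ⇒ yB ⇒ yxy

yes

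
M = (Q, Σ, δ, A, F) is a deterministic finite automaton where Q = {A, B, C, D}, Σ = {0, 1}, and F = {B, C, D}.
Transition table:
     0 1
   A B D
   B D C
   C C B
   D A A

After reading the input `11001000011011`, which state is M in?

A --1--> D
D --1--> A
A --0--> B
B --0--> D
D --1--> A
A --0--> B
B --0--> D
D --0--> A
A --0--> B
B --1--> C
C --1--> B
B --0--> D
D --1--> A
A --1--> D

D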